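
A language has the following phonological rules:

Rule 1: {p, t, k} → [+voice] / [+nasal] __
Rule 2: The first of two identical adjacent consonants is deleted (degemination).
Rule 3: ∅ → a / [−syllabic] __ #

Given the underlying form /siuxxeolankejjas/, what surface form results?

Rule 1 (post-nasal voicing): /k/ is a voiceless stop immediately after the nasal /n/, so it voices to [g]. /siuxxeolankejjas/ → siuxxeolangejjas.
Rule 2 (degemination): /xx/ is a geminate; the first /x/ deletes. /jj/ is a geminate; the first /j/ deletes. /siuxxeolangejjas/ → siuxeolangejas.
Rule 3 (final a-epenthesis): the form ends in the consonant /s/, so [a] is inserted word-finally. /siuxeolangejas/ → siuxeolangejasa.

siuxeolangejasa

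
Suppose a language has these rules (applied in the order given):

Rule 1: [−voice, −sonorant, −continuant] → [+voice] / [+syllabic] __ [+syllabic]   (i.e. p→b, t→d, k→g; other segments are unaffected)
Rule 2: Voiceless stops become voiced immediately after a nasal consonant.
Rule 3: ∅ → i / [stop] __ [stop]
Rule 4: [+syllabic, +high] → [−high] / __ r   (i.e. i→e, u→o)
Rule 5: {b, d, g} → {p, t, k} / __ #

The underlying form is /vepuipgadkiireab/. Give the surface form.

Rule 1 (intervocalic voicing): /p/ is a voiceless stop between vowels /e/ and /u/, so it voices to [b]. /vepuipgadkiireab/ → vebuipgadkiireab.
Rule 2 (post-nasal voicing): no segment meets the environment; /vebuipgadkiireab/ is unchanged.
Rule 3 (stop-cluster i-epenthesis): /p/ and /g/ form a stop–stop cluster, so [i] is inserted between them. /d/ and /k/ form a stop–stop cluster, so [i] is inserted between them. /vebuipgadkiireab/ → vebuipigadikiireab.
Rule 4 (pre-rhotic lowering): /i/ is a high vowel immediately before /r/, so it lowers to [e]. /vebuipigadikiireab/ → vebuipigadikiereab.
Rule 5 (final devoicing): /b/ is a voiced stop in word-final position, so it devoices to [p]. /vebuipigadikiereab/ → vebuipigadikiereap.

vebuipigadikiereap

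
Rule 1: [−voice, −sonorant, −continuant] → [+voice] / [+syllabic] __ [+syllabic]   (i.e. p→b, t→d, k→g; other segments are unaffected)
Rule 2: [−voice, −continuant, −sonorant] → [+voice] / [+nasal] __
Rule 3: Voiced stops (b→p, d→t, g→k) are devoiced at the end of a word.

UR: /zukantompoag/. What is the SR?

zugandomboak

Rule 1 (intervocalic voicing): /k/ is a voiceless stop between vowels /u/ and /a/, so it voices to [g]. /zukantompoag/ → zugantompoag.
Rule 2 (post-nasal voicing): /t/ is a voiceless stop immediately after the nasal /n/, so it voices to [d]. /p/ is a voiceless stop immediately after the nasal /m/, so it voices to [b]. /zugantompoag/ → zugandomboag.
Rule 3 (final devoicing): /g/ is a voiced stop in word-final position, so it devoices to [k]. /zugandomboag/ → zugandomboak.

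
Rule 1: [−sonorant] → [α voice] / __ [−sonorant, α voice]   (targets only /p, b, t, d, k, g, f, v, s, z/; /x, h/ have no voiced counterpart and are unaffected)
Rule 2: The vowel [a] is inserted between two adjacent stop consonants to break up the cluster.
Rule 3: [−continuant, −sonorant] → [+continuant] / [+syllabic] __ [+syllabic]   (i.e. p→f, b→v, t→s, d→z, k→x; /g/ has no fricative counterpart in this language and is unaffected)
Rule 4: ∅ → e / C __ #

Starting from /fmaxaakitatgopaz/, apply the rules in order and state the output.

fmaxaaxisazagofaze

Rule 1 (regressive voicing assimilation): /t/ precedes the voiced obstruent /g/, so it voices to [d] by assimilation. /fmaxaakitatgopaz/ → fmaxaakitadgopaz.
Rule 2 (stop-cluster a-epenthesis): /d/ and /g/ form a stop–stop cluster, so [a] is inserted between them. /fmaxaakitadgopaz/ → fmaxaakitadagopaz.
Rule 3 (intervocalic spirantization): /k/ is a stop between vowels /a/ and /i/, so it spirantizes to the fricative [x]. /t/ is a stop between vowels /i/ and /a/, so it spirantizes to the fricative [s]. /d/ is a stop between vowels /a/ and /a/, so it spirantizes to the fricative [z]. /p/ is a stop between vowels /o/ and /a/, so it spirantizes to the fricative [f]. /fmaxaakitadagopaz/ → fmaxaaxisazagofaz.
Rule 4 (final e-epenthesis): the form ends in the consonant /z/, so [e] is inserted word-finally. /fmaxaaxisazagofaz/ → fmaxaaxisazagofaze.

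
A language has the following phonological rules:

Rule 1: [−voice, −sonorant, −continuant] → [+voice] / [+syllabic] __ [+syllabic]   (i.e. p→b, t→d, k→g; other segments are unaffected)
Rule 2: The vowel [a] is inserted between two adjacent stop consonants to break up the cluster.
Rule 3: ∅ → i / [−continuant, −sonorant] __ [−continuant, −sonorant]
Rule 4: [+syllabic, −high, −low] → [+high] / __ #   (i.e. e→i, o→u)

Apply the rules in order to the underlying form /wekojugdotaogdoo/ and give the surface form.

wegojugadodaogadou

Rule 1 (intervocalic voicing): /k/ is a voiceless stop between vowels /e/ and /o/, so it voices to [g]. /t/ is a voiceless stop between vowels /o/ and /a/, so it voices to [d]. /wekojugdotaogdoo/ → wegojugdodaogdoo.
Rule 2 (stop-cluster a-epenthesis): /g/ and /d/ form a stop–stop cluster, so [a] is inserted between them. /g/ and /d/ form a stop–stop cluster, so [a] is inserted between them. /wegojugdodaogdoo/ → wegojugadodaogadoo.
Rule 3 (stop-cluster i-epenthesis): no segment meets the environment; /wegojugadodaogadoo/ is unchanged.
Rule 4 (final vowel raising): /o/ is a mid vowel in word-final position, so it raises to [u]. /wegojugadodaogadoo/ → wegojugadodaogadou.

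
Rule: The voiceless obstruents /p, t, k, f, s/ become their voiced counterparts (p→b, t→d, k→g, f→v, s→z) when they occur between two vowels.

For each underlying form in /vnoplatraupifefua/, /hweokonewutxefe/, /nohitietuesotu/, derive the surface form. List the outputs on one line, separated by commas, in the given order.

/vnoplatraupifefua/: /p/ is a voiceless obstruent between vowels /u/ and /i/, so it voices to [b]. /f/ is a voiceless obstruent between vowels /i/ and /e/, so it voices to [v]. /f/ is a voiceless obstruent between vowels /e/ and /u/, so it voices to [v]. → [vnoplatraubivevua].
/hweokonewutxefe/: /k/ is a voiceless obstruent between vowels /o/ and /o/, so it voices to [g]. /f/ is a voiceless obstruent between vowels /e/ and /e/, so it voices to [v]. → [hweogonewutxeve].
/nohitietuesotu/: /t/ is a voiceless obstruent between vowels /i/ and /i/, so it voices to [d]. /t/ is a voiceless obstruent between vowels /e/ and /u/, so it voices to [d]. /s/ is a voiceless obstruent between vowels /e/ and /o/, so it voices to [z]. /t/ is a voiceless obstruent between vowels /o/ and /u/, so it voices to [d]. → [nohidieduezodu].

vnoplatraubivevua, hweogonewutxeve, nohidieduezodu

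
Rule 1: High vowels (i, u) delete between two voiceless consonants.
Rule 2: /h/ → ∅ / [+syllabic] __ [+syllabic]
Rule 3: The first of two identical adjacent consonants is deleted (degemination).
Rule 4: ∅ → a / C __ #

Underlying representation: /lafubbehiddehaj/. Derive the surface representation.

Rule 1 (high vowel syncope): no segment meets the environment; /lafubbehiddehaj/ is unchanged.
Rule 2 (intervocalic h-deletion): /h/ occurs between vowels /e/ and /i/, so it deletes. /h/ occurs between vowels /e/ and /a/, so it deletes. /lafubbehiddehaj/ → lafubbeiddeaj.
Rule 3 (degemination): /bb/ is a geminate; the first /b/ deletes. /dd/ is a geminate; the first /d/ deletes. /lafubbeiddeaj/ → lafubeideaj.
Rule 4 (final a-epenthesis): the form ends in the consonant /j/, so [a] is inserted word-finally. /lafubeideaj/ → lafubeideaja.

lafubeideaja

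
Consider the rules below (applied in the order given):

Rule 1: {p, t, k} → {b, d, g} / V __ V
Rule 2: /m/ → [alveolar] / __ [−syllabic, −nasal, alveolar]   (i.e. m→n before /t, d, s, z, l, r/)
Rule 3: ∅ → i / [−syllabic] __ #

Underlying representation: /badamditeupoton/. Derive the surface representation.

badandideubodoni

Rule 1 (intervocalic voicing): /t/ is a voiceless stop between vowels /i/ and /e/, so it voices to [d]. /p/ is a voiceless stop between vowels /u/ and /o/, so it voices to [b]. /t/ is a voiceless stop between vowels /o/ and /o/, so it voices to [d]. /badamditeupoton/ → badamdideubodon.
Rule 2 (nasal place assimilation): /m/ precedes the alveolar consonant /d/, so it assimilates in place to [n]. /badamdideubodon/ → badandideubodon.
Rule 3 (final i-epenthesis): the form ends in the consonant /n/, so [i] is inserted word-finally. /badandideubodon/ → badandideubodoni.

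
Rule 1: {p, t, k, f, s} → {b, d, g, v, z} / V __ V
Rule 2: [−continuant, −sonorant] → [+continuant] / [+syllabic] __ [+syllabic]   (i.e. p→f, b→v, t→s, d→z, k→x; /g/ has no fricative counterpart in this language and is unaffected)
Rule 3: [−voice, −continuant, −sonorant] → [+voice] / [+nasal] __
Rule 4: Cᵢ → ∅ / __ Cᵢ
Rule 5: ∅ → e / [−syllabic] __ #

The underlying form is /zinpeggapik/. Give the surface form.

zinbegavike

Rule 1 (intervocalic voicing): /p/ is a voiceless obstruent between vowels /a/ and /i/, so it voices to [b]. /zinpeggapik/ → zinpeggabik.
Rule 2 (intervocalic spirantization): /b/ is a stop between vowels /a/ and /i/, so it spirantizes to the fricative [v]. /zinpeggabik/ → zinpeggavik.
Rule 3 (post-nasal voicing): /p/ is a voiceless stop immediately after the nasal /n/, so it voices to [b]. /zinpeggavik/ → zinbeggavik.
Rule 4 (degemination): /gg/ is a geminate; the first /g/ deletes. /zinbeggavik/ → zinbegavik.
Rule 5 (final e-epenthesis): the form ends in the consonant /k/, so [e] is inserted word-finally. /zinbegavik/ → zinbegavike.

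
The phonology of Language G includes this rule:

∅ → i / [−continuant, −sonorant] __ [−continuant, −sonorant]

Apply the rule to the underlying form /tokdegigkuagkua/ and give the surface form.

tokidegigikuagikua

/k/ and /d/ form a stop–stop cluster, so [i] is inserted between them.
/g/ and /k/ form a stop–stop cluster, so [i] is inserted between them.
/g/ and /k/ form a stop–stop cluster, so [i] is inserted between them.
Surface form: [tokidegigikuagikua].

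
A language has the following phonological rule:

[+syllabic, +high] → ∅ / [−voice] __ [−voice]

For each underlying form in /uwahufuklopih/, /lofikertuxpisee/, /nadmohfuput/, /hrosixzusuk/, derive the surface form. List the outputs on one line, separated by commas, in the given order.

uwahfkloph, lofkertxpsee, nadmohfpt, hrosxzusk

/uwahufuklopih/: /u/ is a high vowel flanked by voiceless consonants /h/ and /f/, so it deletes. /u/ is a high vowel flanked by voiceless consonants /f/ and /k/, so it deletes. /i/ is a high vowel flanked by voiceless consonants /p/ and /h/, so it deletes. → [uwahfkloph].
/lofikertuxpisee/: /i/ is a high vowel flanked by voiceless consonants /f/ and /k/, so it deletes. /u/ is a high vowel flanked by voiceless consonants /t/ and /x/, so it deletes. /i/ is a high vowel flanked by voiceless consonants /p/ and /s/, so it deletes. → [lofkertxpsee].
/nadmohfuput/: /u/ is a high vowel flanked by voiceless consonants /f/ and /p/, so it deletes. /u/ is a high vowel flanked by voiceless consonants /p/ and /t/, so it deletes. → [nadmohfpt].
/hrosixzusuk/: /i/ is a high vowel flanked by voiceless consonants /s/ and /x/, so it deletes. /u/ is a high vowel flanked by voiceless consonants /s/ and /k/, so it deletes. → [hrosxzusk].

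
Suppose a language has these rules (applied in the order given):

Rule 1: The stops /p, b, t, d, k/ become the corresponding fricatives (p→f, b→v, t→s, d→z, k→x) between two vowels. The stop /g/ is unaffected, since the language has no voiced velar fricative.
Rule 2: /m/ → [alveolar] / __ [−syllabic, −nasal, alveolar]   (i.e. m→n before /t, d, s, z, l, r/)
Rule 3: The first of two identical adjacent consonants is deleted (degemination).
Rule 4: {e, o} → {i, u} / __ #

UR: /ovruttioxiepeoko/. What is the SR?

ovrutioxiefeoxu

Rule 1 (intervocalic spirantization): /p/ is a stop between vowels /e/ and /e/, so it spirantizes to the fricative [f]. /k/ is a stop between vowels /o/ and /o/, so it spirantizes to the fricative [x]. /ovruttioxiepeoko/ → ovruttioxiefeoxo.
Rule 2 (nasal place assimilation): no segment meets the environment; /ovruttioxiefeoxo/ is unchanged.
Rule 3 (degemination): /tt/ is a geminate; the first /t/ deletes. /ovruttioxiefeoxo/ → ovrutioxiefeoxo.
Rule 4 (final vowel raising): /o/ is a mid vowel in word-final position, so it raises to [u]. /ovrutioxiefeoxo/ → ovrutioxiefeoxu.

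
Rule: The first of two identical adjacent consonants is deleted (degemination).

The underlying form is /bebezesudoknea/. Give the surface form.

No segment of /bebezesudoknea/ meets the structural description of the rule, so the form surfaces unchanged.

bebezesudoknea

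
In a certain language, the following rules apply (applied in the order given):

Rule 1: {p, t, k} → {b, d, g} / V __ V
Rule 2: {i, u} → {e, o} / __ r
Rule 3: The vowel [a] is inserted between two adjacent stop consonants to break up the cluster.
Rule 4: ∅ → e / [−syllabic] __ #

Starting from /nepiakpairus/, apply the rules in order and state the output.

Rule 1 (intervocalic voicing): /p/ is a voiceless stop between vowels /e/ and /i/, so it voices to [b]. /nepiakpairus/ → nebiakpairus.
Rule 2 (pre-rhotic lowering): /i/ is a high vowel immediately before /r/, so it lowers to [e]. /nebiakpairus/ → nebiakpaerus.
Rule 3 (stop-cluster a-epenthesis): /k/ and /p/ form a stop–stop cluster, so [a] is inserted between them. /nebiakpaerus/ → nebiakapaerus.
Rule 4 (final e-epenthesis): the form ends in the consonant /s/, so [e] is inserted word-finally. /nebiakapaerus/ → nebiakapaeruse.

nebiakapaeruse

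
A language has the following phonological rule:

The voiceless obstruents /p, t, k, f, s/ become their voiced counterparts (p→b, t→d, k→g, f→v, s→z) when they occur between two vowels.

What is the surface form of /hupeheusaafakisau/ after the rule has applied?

hubeheuzaavagizau

/p/ is a voiceless obstruent between vowels /u/ and /e/, so it voices to [b].
/s/ is a voiceless obstruent between vowels /u/ and /a/, so it voices to [z].
/f/ is a voiceless obstruent between vowels /a/ and /a/, so it voices to [v].
/k/ is a voiceless obstruent between vowels /a/ and /i/, so it voices to [g].
/s/ is a voiceless obstruent between vowels /i/ and /a/, so it voices to [z].
Surface form: [hubeheuzaavagizau].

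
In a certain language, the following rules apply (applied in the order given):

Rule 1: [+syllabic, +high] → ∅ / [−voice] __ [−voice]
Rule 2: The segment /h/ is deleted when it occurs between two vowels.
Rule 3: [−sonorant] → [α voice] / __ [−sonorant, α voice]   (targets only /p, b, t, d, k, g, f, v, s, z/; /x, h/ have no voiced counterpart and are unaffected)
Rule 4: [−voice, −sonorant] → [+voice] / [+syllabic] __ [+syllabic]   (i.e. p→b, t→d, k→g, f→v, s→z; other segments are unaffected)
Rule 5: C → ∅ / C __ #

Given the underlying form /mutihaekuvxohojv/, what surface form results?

muthaegufxooj

Rule 1 (high vowel syncope): /i/ is a high vowel flanked by voiceless consonants /t/ and /h/, so it deletes. /mutihaekuvxohojv/ → muthaekuvxohojv.
Rule 2 (intervocalic h-deletion): /h/ occurs between vowels /o/ and /o/, so it deletes. /muthaekuvxohojv/ → muthaekuvxoojv.
Rule 3 (regressive voicing assimilation): /v/ precedes the voiceless obstruent /x/, so it devoices to [f] by assimilation. /muthaekuvxoojv/ → muthaekufxoojv.
Rule 4 (intervocalic voicing): /k/ is a voiceless obstruent between vowels /e/ and /u/, so it voices to [g]. /muthaekufxoojv/ → muthaegufxoojv.
Rule 5 (final cluster simplification): /v/ is the second consonant of a word-final cluster /jv/, so it deletes. /muthaegufxoojv/ → muthaegufxooj.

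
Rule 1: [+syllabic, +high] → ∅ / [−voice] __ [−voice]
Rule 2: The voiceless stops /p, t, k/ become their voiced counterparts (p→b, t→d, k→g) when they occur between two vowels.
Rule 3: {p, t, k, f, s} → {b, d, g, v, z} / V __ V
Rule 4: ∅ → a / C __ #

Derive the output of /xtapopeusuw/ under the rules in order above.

xtabobeuzuwa

Rule 1 (high vowel syncope): no segment meets the environment; /xtapopeusuw/ is unchanged.
Rule 2 (intervocalic voicing): /p/ is a voiceless stop between vowels /a/ and /o/, so it voices to [b]. /p/ is a voiceless stop between vowels /o/ and /e/, so it voices to [b]. /xtapopeusuw/ → xtabobeusuw.
Rule 3 (intervocalic voicing): /s/ is a voiceless obstruent between vowels /u/ and /u/, so it voices to [z]. /xtabobeusuw/ → xtabobeuzuw.
Rule 4 (final a-epenthesis): the form ends in the consonant /w/, so [a] is inserted word-finally. /xtabobeuzuw/ → xtabobeuzuwa.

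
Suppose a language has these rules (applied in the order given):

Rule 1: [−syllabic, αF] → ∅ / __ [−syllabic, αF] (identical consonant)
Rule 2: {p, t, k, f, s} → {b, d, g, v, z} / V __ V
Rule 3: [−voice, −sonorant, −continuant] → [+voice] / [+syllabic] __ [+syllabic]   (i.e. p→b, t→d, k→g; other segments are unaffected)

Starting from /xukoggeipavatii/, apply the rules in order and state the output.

Rule 1 (degemination): /gg/ is a geminate; the first /g/ deletes. /xukoggeipavatii/ → xukogeipavatii.
Rule 2 (intervocalic voicing): /k/ is a voiceless obstruent between vowels /u/ and /o/, so it voices to [g]. /p/ is a voiceless obstruent between vowels /i/ and /a/, so it voices to [b]. /t/ is a voiceless obstruent between vowels /a/ and /i/, so it voices to [d]. /xukogeipavatii/ → xugogeibavadii.
Rule 3 (intervocalic voicing): no segment meets the environment; /xugogeibavadii/ is unchanged.

xugogeibavadii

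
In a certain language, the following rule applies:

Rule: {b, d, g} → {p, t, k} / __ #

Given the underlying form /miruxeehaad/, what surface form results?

/d/ is a voiced stop in word-final position, so it devoices to [t].
Surface form: [miruxeehaat].

miruxeehaat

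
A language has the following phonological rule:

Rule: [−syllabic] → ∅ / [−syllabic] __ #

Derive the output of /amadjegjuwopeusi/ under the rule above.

No segment of /amadjegjuwopeusi/ meets the structural description of the rule, so the form surfaces unchanged.

amadjegjuwopeusi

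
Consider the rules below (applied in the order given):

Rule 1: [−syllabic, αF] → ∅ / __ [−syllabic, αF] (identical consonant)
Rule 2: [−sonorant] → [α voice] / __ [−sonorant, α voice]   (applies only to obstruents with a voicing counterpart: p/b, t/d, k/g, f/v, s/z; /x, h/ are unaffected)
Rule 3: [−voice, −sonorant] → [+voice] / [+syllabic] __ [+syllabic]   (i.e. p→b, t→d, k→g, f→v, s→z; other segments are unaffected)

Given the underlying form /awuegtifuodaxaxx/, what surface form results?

awuektivuodaxax

Rule 1 (degemination): /xx/ is a geminate; the first /x/ deletes. /awuegtifuodaxaxx/ → awuegtifuodaxax.
Rule 2 (regressive voicing assimilation): /g/ precedes the voiceless obstruent /t/, so it devoices to [k] by assimilation. /awuegtifuodaxax/ → awuektifuodaxax.
Rule 3 (intervocalic voicing): /f/ is a voiceless obstruent between vowels /i/ and /u/, so it voices to [v]. /awuektifuodaxax/ → awuektivuodaxax.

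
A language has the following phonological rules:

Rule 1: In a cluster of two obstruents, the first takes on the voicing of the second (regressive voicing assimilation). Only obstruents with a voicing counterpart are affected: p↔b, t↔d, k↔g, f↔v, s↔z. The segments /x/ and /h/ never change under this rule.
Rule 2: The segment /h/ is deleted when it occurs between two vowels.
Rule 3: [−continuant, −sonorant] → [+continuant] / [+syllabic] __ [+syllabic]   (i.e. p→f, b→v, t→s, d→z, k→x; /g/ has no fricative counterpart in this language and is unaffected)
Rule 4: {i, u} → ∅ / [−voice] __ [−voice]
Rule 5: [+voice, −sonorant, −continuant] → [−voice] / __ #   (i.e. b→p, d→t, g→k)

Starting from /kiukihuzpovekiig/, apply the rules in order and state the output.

kiuxiuspovexiik

Rule 1 (regressive voicing assimilation): /z/ precedes the voiceless obstruent /p/, so it devoices to [s] by assimilation. /kiukihuzpovekiig/ → kiukihuspovekiig.
Rule 2 (intervocalic h-deletion): /h/ occurs between vowels /i/ and /u/, so it deletes. /kiukihuspovekiig/ → kiukiuspovekiig.
Rule 3 (intervocalic spirantization): /k/ is a stop between vowels /u/ and /i/, so it spirantizes to the fricative [x]. /k/ is a stop between vowels /e/ and /i/, so it spirantizes to the fricative [x]. /kiukiuspovekiig/ → kiuxiuspovexiig.
Rule 4 (high vowel syncope): no segment meets the environment; /kiuxiuspovexiig/ is unchanged.
Rule 5 (final devoicing): /g/ is a voiced stop in word-final position, so it devoices to [k]. /kiuxiuspovexiig/ → kiuxiuspovexiik.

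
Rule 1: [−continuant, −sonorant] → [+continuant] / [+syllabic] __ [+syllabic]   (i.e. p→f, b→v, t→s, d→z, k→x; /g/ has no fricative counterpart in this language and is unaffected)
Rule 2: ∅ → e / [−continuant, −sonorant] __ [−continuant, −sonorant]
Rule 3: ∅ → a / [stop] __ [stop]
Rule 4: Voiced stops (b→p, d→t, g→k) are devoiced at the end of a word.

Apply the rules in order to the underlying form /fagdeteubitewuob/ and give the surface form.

Rule 1 (intervocalic spirantization): /t/ is a stop between vowels /e/ and /e/, so it spirantizes to the fricative [s]. /b/ is a stop between vowels /u/ and /i/, so it spirantizes to the fricative [v]. /t/ is a stop between vowels /i/ and /e/, so it spirantizes to the fricative [s]. /fagdeteubitewuob/ → fagdeseuvisewuob.
Rule 2 (stop-cluster e-epenthesis): /g/ and /d/ form a stop–stop cluster, so [e] is inserted between them. /fagdeseuvisewuob/ → fagedeseuvisewuob.
Rule 3 (stop-cluster a-epenthesis): no segment meets the environment; /fagedeseuvisewuob/ is unchanged.
Rule 4 (final devoicing): /b/ is a voiced stop in word-final position, so it devoices to [p]. /fagedeseuvisewuob/ → fagedeseuvisewuop.

fagedeseuvisewuop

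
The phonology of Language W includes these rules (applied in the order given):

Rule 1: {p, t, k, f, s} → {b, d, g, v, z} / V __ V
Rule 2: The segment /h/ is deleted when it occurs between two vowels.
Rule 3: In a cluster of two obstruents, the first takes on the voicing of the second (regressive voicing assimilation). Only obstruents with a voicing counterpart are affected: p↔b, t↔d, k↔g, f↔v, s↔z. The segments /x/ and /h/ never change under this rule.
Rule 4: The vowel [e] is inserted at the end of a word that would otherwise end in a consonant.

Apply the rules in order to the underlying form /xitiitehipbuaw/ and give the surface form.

Rule 1 (intervocalic voicing): /t/ is a voiceless obstruent between vowels /i/ and /i/, so it voices to [d]. /t/ is a voiceless obstruent between vowels /i/ and /e/, so it voices to [d]. /xitiitehipbuaw/ → xidiidehipbuaw.
Rule 2 (intervocalic h-deletion): /h/ occurs between vowels /e/ and /i/, so it deletes. /xidiidehipbuaw/ → xidiideipbuaw.
Rule 3 (regressive voicing assimilation): /p/ precedes the voiced obstruent /b/, so it voices to [b] by assimilation. /xidiideipbuaw/ → xidiideibbuaw.
Rule 4 (final e-epenthesis): the form ends in the consonant /w/, so [e] is inserted word-finally. /xidiideibbuaw/ → xidiideibbuawe.

xidiideibbuawe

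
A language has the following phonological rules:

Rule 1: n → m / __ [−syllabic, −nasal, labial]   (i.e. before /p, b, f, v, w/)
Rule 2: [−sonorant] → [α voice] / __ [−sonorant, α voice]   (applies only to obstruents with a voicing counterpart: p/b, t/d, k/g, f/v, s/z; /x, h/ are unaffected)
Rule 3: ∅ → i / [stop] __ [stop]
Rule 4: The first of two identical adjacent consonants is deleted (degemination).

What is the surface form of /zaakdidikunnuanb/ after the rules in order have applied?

Rule 1 (nasal place assimilation): /n/ precedes the labial consonant /b/, so it assimilates in place to [m]. /zaakdidikunnuanb/ → zaakdidikunnuamb.
Rule 2 (regressive voicing assimilation): /k/ precedes the voiced obstruent /d/, so it voices to [g] by assimilation. /zaakdidikunnuamb/ → zaagdidikunnuamb.
Rule 3 (stop-cluster i-epenthesis): /g/ and /d/ form a stop–stop cluster, so [i] is inserted between them. /zaagdidikunnuamb/ → zaagididikunnuamb.
Rule 4 (degemination): /nn/ is a geminate; the first /n/ deletes. /zaagididikunnuamb/ → zaagididikunuamb.

zaagididikunuamb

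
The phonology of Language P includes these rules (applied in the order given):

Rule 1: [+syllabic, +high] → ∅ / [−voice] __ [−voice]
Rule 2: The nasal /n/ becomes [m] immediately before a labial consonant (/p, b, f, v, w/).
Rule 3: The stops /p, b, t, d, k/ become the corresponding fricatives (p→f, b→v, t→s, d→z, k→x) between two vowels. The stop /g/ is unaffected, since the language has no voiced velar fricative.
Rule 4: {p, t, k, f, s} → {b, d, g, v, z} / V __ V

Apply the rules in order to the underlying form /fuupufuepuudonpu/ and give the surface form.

fuupfuevuuzompu

Rule 1 (high vowel syncope): /u/ is a high vowel flanked by voiceless consonants /p/ and /f/, so it deletes. /fuupufuepuudonpu/ → fuupfuepuudonpu.
Rule 2 (nasal place assimilation): /n/ precedes the labial consonant /p/, so it assimilates in place to [m]. /fuupfuepuudonpu/ → fuupfuepuudompu.
Rule 3 (intervocalic spirantization): /p/ is a stop between vowels /e/ and /u/, so it spirantizes to the fricative [f]. /d/ is a stop between vowels /u/ and /o/, so it spirantizes to the fricative [z]. /fuupfuepuudompu/ → fuupfuefuuzompu.
Rule 4 (intervocalic voicing): /f/ is a voiceless obstruent between vowels /e/ and /u/, so it voices to [v]. /fuupfuefuuzompu/ → fuupfuevuuzompu.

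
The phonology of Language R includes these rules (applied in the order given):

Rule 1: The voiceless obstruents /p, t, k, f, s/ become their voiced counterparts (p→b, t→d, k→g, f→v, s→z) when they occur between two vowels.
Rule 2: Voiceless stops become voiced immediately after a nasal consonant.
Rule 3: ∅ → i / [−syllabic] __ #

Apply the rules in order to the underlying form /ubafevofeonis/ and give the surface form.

ubavevoveonisi

Rule 1 (intervocalic voicing): /f/ is a voiceless obstruent between vowels /a/ and /e/, so it voices to [v]. /f/ is a voiceless obstruent between vowels /o/ and /e/, so it voices to [v]. /ubafevofeonis/ → ubavevoveonis.
Rule 2 (post-nasal voicing): no segment meets the environment; /ubavevoveonis/ is unchanged.
Rule 3 (final i-epenthesis): the form ends in the consonant /s/, so [i] is inserted word-finally. /ubavevoveonis/ → ubavevoveonisi.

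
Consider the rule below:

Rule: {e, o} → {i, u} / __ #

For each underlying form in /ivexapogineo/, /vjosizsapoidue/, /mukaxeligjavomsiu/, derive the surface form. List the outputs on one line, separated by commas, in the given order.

/ivexapogineo/: /o/ is a mid vowel in word-final position, so it raises to [u]. → [ivexapogineu].
/vjosizsapoidue/: /e/ is a mid vowel in word-final position, so it raises to [i]. → [vjosizsapoidui].
/mukaxeligjavomsiu/: the rule's environment is not met; surfaces unchanged as [mukaxeligjavomsiu].

ivexapogineu, vjosizsapoidui, mukaxeligjavomsiu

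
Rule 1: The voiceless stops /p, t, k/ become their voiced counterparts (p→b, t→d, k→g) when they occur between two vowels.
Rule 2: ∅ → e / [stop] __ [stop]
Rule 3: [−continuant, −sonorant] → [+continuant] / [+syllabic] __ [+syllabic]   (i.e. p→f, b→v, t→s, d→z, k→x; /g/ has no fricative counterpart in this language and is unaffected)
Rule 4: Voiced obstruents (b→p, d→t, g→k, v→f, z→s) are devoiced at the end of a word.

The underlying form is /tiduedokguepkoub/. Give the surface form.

Rule 1 (intervocalic voicing): no segment meets the environment; /tiduedokguepkoub/ is unchanged.
Rule 2 (stop-cluster e-epenthesis): /k/ and /g/ form a stop–stop cluster, so [e] is inserted between them. /p/ and /k/ form a stop–stop cluster, so [e] is inserted between them. /tiduedokguepkoub/ → tiduedokeguepekoub.
Rule 3 (intervocalic spirantization): /d/ is a stop between vowels /i/ and /u/, so it spirantizes to the fricative [z]. /d/ is a stop between vowels /e/ and /o/, so it spirantizes to the fricative [z]. /k/ is a stop between vowels /o/ and /e/, so it spirantizes to the fricative [x]. /p/ is a stop between vowels /e/ and /e/, so it spirantizes to the fricative [f]. /k/ is a stop between vowels /e/ and /o/, so it spirantizes to the fricative [x]. /tiduedokeguepekoub/ → tizuezoxeguefexoub.
Rule 4 (final devoicing): /b/ is a voiced obstruent in word-final position, so it devoices to [p]. /tizuezoxeguefexoub/ → tizuezoxeguefexoup.

tizuezoxeguefexoup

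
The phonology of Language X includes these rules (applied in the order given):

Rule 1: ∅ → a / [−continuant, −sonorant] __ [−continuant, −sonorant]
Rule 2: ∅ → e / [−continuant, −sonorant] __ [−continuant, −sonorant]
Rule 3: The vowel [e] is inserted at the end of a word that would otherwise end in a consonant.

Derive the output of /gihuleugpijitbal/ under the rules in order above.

gihuleugapijitabale

Rule 1 (stop-cluster a-epenthesis): /g/ and /p/ form a stop–stop cluster, so [a] is inserted between them. /t/ and /b/ form a stop–stop cluster, so [a] is inserted between them. /gihuleugpijitbal/ → gihuleugapijitabal.
Rule 2 (stop-cluster e-epenthesis): no segment meets the environment; /gihuleugapijitabal/ is unchanged.
Rule 3 (final e-epenthesis): the form ends in the consonant /l/, so [e] is inserted word-finally. /gihuleugapijitabal/ → gihuleugapijitabale.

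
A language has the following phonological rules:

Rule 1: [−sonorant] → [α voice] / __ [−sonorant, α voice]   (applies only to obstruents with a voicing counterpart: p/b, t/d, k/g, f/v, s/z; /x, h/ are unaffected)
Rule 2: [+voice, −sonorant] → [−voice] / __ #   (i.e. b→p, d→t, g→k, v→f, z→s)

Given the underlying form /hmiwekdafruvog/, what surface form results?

Rule 1 (regressive voicing assimilation): /k/ precedes the voiced obstruent /d/, so it voices to [g] by assimilation. /hmiwekdafruvog/ → hmiwegdafruvog.
Rule 2 (final devoicing): /g/ is a voiced obstruent in word-final position, so it devoices to [k]. /hmiwegdafruvog/ → hmiwegdafruvok.

hmiwegdafruvok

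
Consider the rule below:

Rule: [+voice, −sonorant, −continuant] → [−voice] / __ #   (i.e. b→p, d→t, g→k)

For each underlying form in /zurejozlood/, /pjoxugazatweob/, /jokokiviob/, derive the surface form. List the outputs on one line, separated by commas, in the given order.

/zurejozlood/: /d/ is a voiced stop in word-final position, so it devoices to [t]. → [zurejozloot].
/pjoxugazatweob/: /b/ is a voiced stop in word-final position, so it devoices to [p]. → [pjoxugazatweop].
/jokokiviob/: /b/ is a voiced stop in word-final position, so it devoices to [p]. → [jokokiviop].

zurejozloot, pjoxugazatweop, jokokiviop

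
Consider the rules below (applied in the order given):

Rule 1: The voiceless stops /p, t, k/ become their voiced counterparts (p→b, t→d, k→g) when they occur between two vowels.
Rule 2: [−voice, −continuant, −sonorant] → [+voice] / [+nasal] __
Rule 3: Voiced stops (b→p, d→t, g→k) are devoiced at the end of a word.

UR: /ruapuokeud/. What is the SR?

ruabuogeut

Rule 1 (intervocalic voicing): /p/ is a voiceless stop between vowels /a/ and /u/, so it voices to [b]. /k/ is a voiceless stop between vowels /o/ and /e/, so it voices to [g]. /ruapuokeud/ → ruabuogeud.
Rule 2 (post-nasal voicing): no segment meets the environment; /ruabuogeud/ is unchanged.
Rule 3 (final devoicing): /d/ is a voiced stop in word-final position, so it devoices to [t]. /ruabuogeud/ → ruabuogeut.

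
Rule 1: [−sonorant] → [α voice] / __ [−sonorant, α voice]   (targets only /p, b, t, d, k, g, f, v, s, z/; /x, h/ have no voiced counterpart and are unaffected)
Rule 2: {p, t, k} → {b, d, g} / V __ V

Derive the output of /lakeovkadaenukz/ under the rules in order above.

lageofkadaenugz

Rule 1 (regressive voicing assimilation): /v/ precedes the voiceless obstruent /k/, so it devoices to [f] by assimilation. /k/ precedes the voiced obstruent /z/, so it voices to [g] by assimilation. /lakeovkadaenukz/ → lakeofkadaenugz.
Rule 2 (intervocalic voicing): /k/ is a voiceless stop between vowels /a/ and /e/, so it voices to [g]. /lakeofkadaenugz/ → lageofkadaenugz.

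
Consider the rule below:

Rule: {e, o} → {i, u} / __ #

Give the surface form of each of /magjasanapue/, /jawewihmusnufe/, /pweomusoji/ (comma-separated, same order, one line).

/magjasanapue/: /e/ is a mid vowel in word-final position, so it raises to [i]. → [magjasanapui].
/jawewihmusnufe/: /e/ is a mid vowel in word-final position, so it raises to [i]. → [jawewihmusnufi].
/pweomusoji/: the rule's environment is not met; surfaces unchanged as [pweomusoji].

magjasanapui, jawewihmusnufi, pweomusoji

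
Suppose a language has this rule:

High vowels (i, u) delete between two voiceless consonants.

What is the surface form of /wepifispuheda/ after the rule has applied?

/i/ is a high vowel flanked by voiceless consonants /p/ and /f/, so it deletes.
/i/ is a high vowel flanked by voiceless consonants /f/ and /s/, so it deletes.
/u/ is a high vowel flanked by voiceless consonants /p/ and /h/, so it deletes.
Surface form: [wepfspheda].

wepfspheda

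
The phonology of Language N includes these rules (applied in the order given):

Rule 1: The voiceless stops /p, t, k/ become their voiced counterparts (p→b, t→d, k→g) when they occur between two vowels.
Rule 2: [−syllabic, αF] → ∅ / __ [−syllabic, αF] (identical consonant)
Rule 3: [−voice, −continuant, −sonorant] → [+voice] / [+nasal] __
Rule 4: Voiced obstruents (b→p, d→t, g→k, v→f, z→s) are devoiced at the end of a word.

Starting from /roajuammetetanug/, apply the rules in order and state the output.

Rule 1 (intervocalic voicing): /t/ is a voiceless stop between vowels /e/ and /e/, so it voices to [d]. /t/ is a voiceless stop between vowels /e/ and /a/, so it voices to [d]. /roajuammetetanug/ → roajuammededanug.
Rule 2 (degemination): /mm/ is a geminate; the first /m/ deletes. /roajuammededanug/ → roajuamededanug.
Rule 3 (post-nasal voicing): no segment meets the environment; /roajuamededanug/ is unchanged.
Rule 4 (final devoicing): /g/ is a voiced obstruent in word-final position, so it devoices to [k]. /roajuamededanug/ → roajuamededanuk.

roajuamededanuk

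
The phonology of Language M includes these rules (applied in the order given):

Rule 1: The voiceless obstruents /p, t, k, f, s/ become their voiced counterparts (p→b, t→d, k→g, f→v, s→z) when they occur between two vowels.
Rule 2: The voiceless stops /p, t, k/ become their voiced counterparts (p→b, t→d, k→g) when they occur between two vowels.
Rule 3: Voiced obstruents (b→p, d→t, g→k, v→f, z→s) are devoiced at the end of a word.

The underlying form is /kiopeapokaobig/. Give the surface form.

Rule 1 (intervocalic voicing): /p/ is a voiceless obstruent between vowels /o/ and /e/, so it voices to [b]. /p/ is a voiceless obstruent between vowels /a/ and /o/, so it voices to [b]. /k/ is a voiceless obstruent between vowels /o/ and /a/, so it voices to [g]. /kiopeapokaobig/ → kiobeabogaobig.
Rule 2 (intervocalic voicing): no segment meets the environment; /kiobeabogaobig/ is unchanged.
Rule 3 (final devoicing): /g/ is a voiced obstruent in word-final position, so it devoices to [k]. /kiobeabogaobig/ → kiobeabogaobik.

kiobeabogaobik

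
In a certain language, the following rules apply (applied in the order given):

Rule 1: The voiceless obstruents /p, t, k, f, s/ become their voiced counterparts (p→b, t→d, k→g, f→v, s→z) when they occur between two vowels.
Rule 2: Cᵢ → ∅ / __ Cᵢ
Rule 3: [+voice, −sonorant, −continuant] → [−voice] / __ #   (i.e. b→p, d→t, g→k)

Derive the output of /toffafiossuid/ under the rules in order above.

Rule 1 (intervocalic voicing): /f/ is a voiceless obstruent between vowels /a/ and /i/, so it voices to [v]. /toffafiossuid/ → toffaviossuid.
Rule 2 (degemination): /ff/ is a geminate; the first /f/ deletes. /ss/ is a geminate; the first /s/ deletes. /toffaviossuid/ → tofaviosuid.
Rule 3 (final devoicing): /d/ is a voiced stop in word-final position, so it devoices to [t]. /tofaviosuid/ → tofaviosuit.

tofaviosuit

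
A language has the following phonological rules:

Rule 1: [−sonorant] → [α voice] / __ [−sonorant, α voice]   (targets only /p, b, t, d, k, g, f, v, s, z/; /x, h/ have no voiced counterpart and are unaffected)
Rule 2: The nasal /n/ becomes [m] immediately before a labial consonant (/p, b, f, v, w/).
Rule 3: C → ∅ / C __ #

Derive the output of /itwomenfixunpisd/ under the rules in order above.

itwomemfixumpiz

Rule 1 (regressive voicing assimilation): /s/ precedes the voiced obstruent /d/, so it voices to [z] by assimilation. /itwomenfixunpisd/ → itwomenfixunpizd.
Rule 2 (nasal place assimilation): /n/ precedes the labial consonant /f/, so it assimilates in place to [m]. /n/ precedes the labial consonant /p/, so it assimilates in place to [m]. /itwomenfixunpizd/ → itwomemfixumpizd.
Rule 3 (final cluster simplification): /d/ is the second consonant of a word-final cluster /zd/, so it deletes. /itwomemfixumpizd/ → itwomemfixumpiz.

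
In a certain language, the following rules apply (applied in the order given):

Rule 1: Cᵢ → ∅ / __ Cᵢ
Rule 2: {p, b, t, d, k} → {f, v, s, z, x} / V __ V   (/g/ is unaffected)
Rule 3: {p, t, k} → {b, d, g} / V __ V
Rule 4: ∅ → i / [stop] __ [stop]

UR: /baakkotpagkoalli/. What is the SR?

baaxotipagikoali

Rule 1 (degemination): /kk/ is a geminate; the first /k/ deletes. /ll/ is a geminate; the first /l/ deletes. /baakkotpagkoalli/ → baakotpagkoali.
Rule 2 (intervocalic spirantization): /k/ is a stop between vowels /a/ and /o/, so it spirantizes to the fricative [x]. /baakotpagkoali/ → baaxotpagkoali.
Rule 3 (intervocalic voicing): no segment meets the environment; /baaxotpagkoali/ is unchanged.
Rule 4 (stop-cluster i-epenthesis): /t/ and /p/ form a stop–stop cluster, so [i] is inserted between them. /g/ and /k/ form a stop–stop cluster, so [i] is inserted between them. /baaxotpagkoali/ → baaxotipagikoali.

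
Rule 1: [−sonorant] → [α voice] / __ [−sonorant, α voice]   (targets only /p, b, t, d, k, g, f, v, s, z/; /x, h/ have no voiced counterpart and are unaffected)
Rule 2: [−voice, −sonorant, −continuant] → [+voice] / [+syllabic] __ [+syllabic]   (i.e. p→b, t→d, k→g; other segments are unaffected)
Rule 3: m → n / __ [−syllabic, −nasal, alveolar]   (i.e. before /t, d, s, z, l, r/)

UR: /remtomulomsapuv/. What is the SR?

Rule 1 (regressive voicing assimilation): no segment meets the environment; /remtomulomsapuv/ is unchanged.
Rule 2 (intervocalic voicing): /p/ is a voiceless stop between vowels /a/ and /u/, so it voices to [b]. /remtomulomsapuv/ → remtomulomsabuv.
Rule 3 (nasal place assimilation): /m/ precedes the alveolar consonant /t/, so it assimilates in place to [n]. /m/ precedes the alveolar consonant /s/, so it assimilates in place to [n]. /remtomulomsabuv/ → rentomulonsabuv.

rentomulonsabuv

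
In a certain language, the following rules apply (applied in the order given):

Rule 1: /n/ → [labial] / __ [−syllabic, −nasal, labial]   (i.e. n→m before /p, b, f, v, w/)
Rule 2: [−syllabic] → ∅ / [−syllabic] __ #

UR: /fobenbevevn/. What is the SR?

fobembevev

Rule 1 (nasal place assimilation): /n/ precedes the labial consonant /b/, so it assimilates in place to [m]. /fobenbevevn/ → fobembevevn.
Rule 2 (final cluster simplification): /n/ is the second consonant of a word-final cluster /vn/, so it deletes. /fobembevevn/ → fobembevev.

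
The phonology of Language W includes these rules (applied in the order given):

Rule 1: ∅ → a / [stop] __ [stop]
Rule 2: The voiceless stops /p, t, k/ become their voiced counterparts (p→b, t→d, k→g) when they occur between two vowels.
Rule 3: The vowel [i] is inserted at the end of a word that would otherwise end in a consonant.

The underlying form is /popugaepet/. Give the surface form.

pobugaebeti

Rule 1 (stop-cluster a-epenthesis): no segment meets the environment; /popugaepet/ is unchanged.
Rule 2 (intervocalic voicing): /p/ is a voiceless stop between vowels /o/ and /u/, so it voices to [b]. /p/ is a voiceless stop between vowels /e/ and /e/, so it voices to [b]. /popugaepet/ → pobugaebet.
Rule 3 (final i-epenthesis): the form ends in the consonant /t/, so [i] is inserted word-finally. /pobugaebet/ → pobugaebeti.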